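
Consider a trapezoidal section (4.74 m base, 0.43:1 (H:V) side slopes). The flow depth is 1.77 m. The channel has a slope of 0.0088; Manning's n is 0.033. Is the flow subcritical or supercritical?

With bottom width b = 4.74 m and side slope z = 0.43: A = (b + zy)y = (4.74 + 0.43×1.77)×1.77 = 9.737 m²; P = b + 2y√(1+z²) = 4.74 + 2×1.77×1.089 = 8.593 m.
Hydraulic radius R = A/P = 9.737/8.593 = 1.133 m.
V = (1/n) R^(2/3) √S = (1/0.033) × 1.133^(2/3) × √0.0088 = 3.09 m/s. Hydraulic depth D_h = A/T = 9.737/6.262 = 1.555 m.
Froude number Fr = V/√(g·D_h) = 3.09/√(9.81×1.555) = 0.791, which is less than 1, so the flow is subcritical.

subcritical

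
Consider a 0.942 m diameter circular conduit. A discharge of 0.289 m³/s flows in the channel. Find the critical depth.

y_c = 0.305 m

At critical depth, Q² T / (g A³) = 1, i.e. A³/T = Q²/g = 0.289²/9.81 = 0.008514.
Trying y = 0.337 m: A³/T = 0.01244 — over.
Trying y = 0.263 m: A³/T = 0.004765 — short.
Trying y = 0.305 m: A³/T = 0.008462 — matches.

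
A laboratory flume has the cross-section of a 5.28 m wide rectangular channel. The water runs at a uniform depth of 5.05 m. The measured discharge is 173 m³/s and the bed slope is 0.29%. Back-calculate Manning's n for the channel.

n = 0.012

Flow area A = b·y = 5.28 × 5.05 = 26.66 m². Wetted perimeter P = b + 2y = 5.28 + 2×5.05 = 15.38 m.
Hydraulic radius R = A/P = 26.66/15.38 = 1.734 m.
Rearranging Manning's equation: n = (1/Q) A R^(2/3) S^(1/2) = (1/173) × 26.66 × 1.734^(2/3) × √0.0029 = 0.012.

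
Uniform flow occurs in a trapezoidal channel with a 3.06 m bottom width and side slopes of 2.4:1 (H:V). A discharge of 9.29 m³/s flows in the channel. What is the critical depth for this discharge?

y_c = 0.791 m

At critical depth, Q² T / (g A³) = 1, i.e. A³/T = Q²/g = 9.29²/9.81 = 8.798.
Trying y = 0.68 m: A³/T = 5.136 — too small.
Trying y = 0.957 m: A³/T = 17.6 — too large.
Trying y = 0.791 m: A³/T = 8.799 — close enough.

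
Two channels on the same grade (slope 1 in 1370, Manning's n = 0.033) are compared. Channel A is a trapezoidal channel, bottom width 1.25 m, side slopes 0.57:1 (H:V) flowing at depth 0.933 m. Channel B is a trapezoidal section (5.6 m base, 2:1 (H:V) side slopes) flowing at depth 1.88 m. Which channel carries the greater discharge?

Channel A: With bottom width b = 1.25 m and side slope z = 0.57: A = (b + zy)y = (1.25 + 0.57×0.933)×0.933 = 1.662 m²; P = b + 2y√(1+z²) = 1.25 + 2×0.933×1.151 = 3.398 m. Hydraulic radius R = A/P = 1.662/3.398 = 0.4893 m. Q_A = (1/0.033)·1.662·0.4893^(2/3)·√0.0007299 = 0.8451 m³/s.
Channel B: With bottom width b = 5.6 m and side slope z = 2: A = (b + zy)y = (5.6 + 2×1.88)×1.88 = 17.6 m²; P = b + 2y√(1+z²) = 5.6 + 2×1.88×2.236 = 14.01 m. Hydraulic radius R = A/P = 17.6/14.01 = 1.256 m. Q_B = (1/0.033)·17.6·1.256^(2/3)·√0.0007299 = 16.77 m³/s.
Q_A = 0.8451 m³/s vs Q_B = 16.77 m³/s, so channel B carries more.

channel B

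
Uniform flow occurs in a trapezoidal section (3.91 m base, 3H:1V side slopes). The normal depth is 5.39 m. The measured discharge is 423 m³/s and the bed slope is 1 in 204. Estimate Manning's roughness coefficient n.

With bottom width b = 3.91 m and side slope z = 3: A = (b + zy)y = (3.91 + 3×5.39)×5.39 = 108.2 m²; P = b + 2y√(1+z²) = 3.91 + 2×5.39×3.162 = 38 m.
Hydraulic radius R = A/P = 108.2/38 = 2.848 m.
Rearranging Manning's equation: n = (1/Q) A R^(2/3) S^(1/2) = (1/423) × 108.2 × 2.848^(2/3) × √0.004902 = 0.036.

n = 0.036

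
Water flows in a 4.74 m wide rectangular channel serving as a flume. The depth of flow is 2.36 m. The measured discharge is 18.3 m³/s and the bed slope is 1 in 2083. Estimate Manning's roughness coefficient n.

n = 0.015

Flow area A = b·y = 4.74 × 2.36 = 11.19 m². Wetted perimeter P = b + 2y = 4.74 + 2×2.36 = 9.46 m.
Hydraulic radius R = A/P = 11.19/9.46 = 1.182 m.
Rearranging Manning's equation: n = (1/Q) A R^(2/3) S^(1/2) = (1/18.3) × 11.19 × 1.182^(2/3) × √0.0004801 = 0.015.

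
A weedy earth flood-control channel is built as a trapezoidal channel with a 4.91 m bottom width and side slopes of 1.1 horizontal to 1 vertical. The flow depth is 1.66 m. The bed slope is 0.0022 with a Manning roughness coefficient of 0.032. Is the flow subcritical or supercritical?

subcritical

With bottom width b = 4.91 m and side slope z = 1.1: A = (b + zy)y = (4.91 + 1.1×1.66)×1.66 = 11.18 m²; P = b + 2y√(1+z²) = 4.91 + 2×1.66×1.487 = 9.846 m.
Hydraulic radius R = A/P = 11.18/9.846 = 1.136 m.
V = (1/n) R^(2/3) √S = (1/0.032) × 1.136^(2/3) × √0.0022 = 1.596 m/s. Hydraulic depth D_h = A/T = 11.18/8.562 = 1.306 m.
Froude number Fr = V/√(g·D_h) = 1.596/√(9.81×1.306) = 0.446, which is less than 1, so the flow is subcritical.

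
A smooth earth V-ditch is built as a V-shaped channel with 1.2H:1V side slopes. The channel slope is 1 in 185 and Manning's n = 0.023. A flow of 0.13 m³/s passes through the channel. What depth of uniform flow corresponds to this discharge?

y_n = 0.357 m

Manning's equation rearranged: A R^(2/3) = nQ / (1·√S) = 0.023 × 0.13 / (√0.005405) = 0.04067.
Trying y = 0.453 m: A R^(2/3) = 0.07675 — high.
Trying y = 0.306 m: A R^(2/3) = 0.02696 — low.
Trying y = 0.357 m: A R^(2/3) = 0.04067 — ≈ 0.04067.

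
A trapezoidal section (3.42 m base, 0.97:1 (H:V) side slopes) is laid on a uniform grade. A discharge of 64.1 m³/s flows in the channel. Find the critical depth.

At critical depth, Q² T / (g A³) = 1, i.e. A³/T = Q²/g = 64.1²/9.81 = 418.8.
At y = 3 m: A³/T = 741.1 — too large.
At y = 2.57 m: A³/T = 417.5 — matches.

y_c = 2.57 m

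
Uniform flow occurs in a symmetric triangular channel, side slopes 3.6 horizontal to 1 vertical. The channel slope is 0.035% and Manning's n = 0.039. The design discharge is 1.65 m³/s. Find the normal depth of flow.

Manning's equation rearranged: A R^(2/3) = nQ / (1·√S) = 0.039 × 1.65 / (√0.00035) = 3.44.
Try y = 1.01 m: A R^(2/3) = 2.272 — short.
Try y = 1.45 m: A R^(2/3) = 5.959 — over.
Try y = 1.18 m: A R^(2/3) = 3.44 — matches.

y_n = 1.18 m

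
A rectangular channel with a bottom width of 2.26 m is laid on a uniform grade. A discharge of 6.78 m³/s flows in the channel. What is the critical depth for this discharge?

y_c = 0.972 m

For a rectangular channel, critical depth y_c = (q²/g)^(1/3) where q = Q/b = 6.78/2.26 = 3 m²/s.
So y_c = (3²/9.81)^(1/3) = 0.972 m.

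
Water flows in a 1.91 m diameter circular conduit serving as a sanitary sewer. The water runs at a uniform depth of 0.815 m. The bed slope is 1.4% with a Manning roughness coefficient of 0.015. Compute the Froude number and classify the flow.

supercritical

For a circular section of diameter D = 1.91 m at depth y = 0.815 m, the central angle is θ = 2 arccos(1 − 2y/D) = 2.847 rad. Then A = (D²/8)(θ − sin θ) = 1.166 m² and P = Dθ/2 = 2.719 m.
Hydraulic radius R = A/P = 1.166/2.719 = 0.4289 m.
V = (1/n) R^(2/3) √S = (1/0.015) × 0.4289^(2/3) × √0.014 = 4.486 m/s. Hydraulic depth D_h = A/T = 1.166/1.889 = 0.6172 m.
Froude number Fr = V/√(g·D_h) = 4.486/√(9.81×0.6172) = 1.82, which is greater than 1, so the flow is supercritical.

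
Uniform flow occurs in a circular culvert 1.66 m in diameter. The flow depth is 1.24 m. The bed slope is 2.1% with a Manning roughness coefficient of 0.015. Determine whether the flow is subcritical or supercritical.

For a circular section of diameter D = 1.66 m at depth y = 1.24 m, the central angle is θ = 2 arccos(1 − 2y/D) = 4.175 rad. Then A = (D²/8)(θ − sin θ) = 1.734 m² and P = Dθ/2 = 3.465 m.
Hydraulic radius R = A/P = 1.734/3.465 = 0.5004 m.
V = (1/n) R^(2/3) √S = (1/0.015) × 0.5004^(2/3) × √0.021 = 6.089 m/s. Hydraulic depth D_h = A/T = 1.734/1.443 = 1.201 m.
Froude number Fr = V/√(g·D_h) = 6.089/√(9.81×1.201) = 1.77, which is greater than 1, so the flow is supercritical.

supercritical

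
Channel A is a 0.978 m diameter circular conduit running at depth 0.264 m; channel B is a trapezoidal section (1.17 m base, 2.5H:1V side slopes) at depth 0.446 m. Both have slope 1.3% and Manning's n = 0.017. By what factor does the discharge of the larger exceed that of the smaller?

9.43

Channel A: For a circular section of diameter D = 0.978 m at depth y = 0.264 m, the central angle is θ = 2 arccos(1 − 2y/D) = 2.185 rad. Then A = (D²/8)(θ − sin θ) = 0.1636 m² and P = Dθ/2 = 1.069 m. Hydraulic radius R = A/P = 0.1636/1.069 = 0.1531 m. Q_A = (1/0.017)·0.1636·0.1531^(2/3)·√0.013 = 0.314 m³/s.
Channel B: With bottom width b = 1.17 m and side slope z = 2.5: A = (b + zy)y = (1.17 + 2.5×0.446)×0.446 = 1.019 m²; P = b + 2y√(1+z²) = 1.17 + 2×0.446×2.693 = 3.572 m. Hydraulic radius R = A/P = 1.019/3.572 = 0.2853 m. Q_B = (1/0.017)·1.019·0.2853^(2/3)·√0.013 = 2.962 m³/s.
The larger discharge is 2.962 m³/s and the smaller is 0.314 m³/s; the ratio is 9.43.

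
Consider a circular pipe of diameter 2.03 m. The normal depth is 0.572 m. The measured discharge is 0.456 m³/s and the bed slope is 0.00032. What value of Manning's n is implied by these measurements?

For a circular section of diameter D = 2.03 m at depth y = 0.572 m, the central angle is θ = 2 arccos(1 − 2y/D) = 2.238 rad. Then A = (D²/8)(θ − sin θ) = 0.7484 m² and P = Dθ/2 = 2.272 m.
Hydraulic radius R = A/P = 0.7484/2.272 = 0.3294 m.
Rearranging Manning's equation: n = (1/Q) A R^(2/3) S^(1/2) = (1/0.456) × 0.7484 × 0.3294^(2/3) × √0.00032 = 0.014.

n = 0.014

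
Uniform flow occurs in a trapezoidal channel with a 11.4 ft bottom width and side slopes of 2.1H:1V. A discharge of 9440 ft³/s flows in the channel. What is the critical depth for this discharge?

y_c = 14.1 ft

At critical depth, Q² T / (g A³) = 1, i.e. A³/T = Q²/g = 9440²/32.2 = 2768000.
Try y = 17.6 ft: A³/T = 7227000 — over.
Try y = 11.6 ft: A³/T = 1187000 — short.
Try y = 14.1 ft: A³/T = 2738000 — matches.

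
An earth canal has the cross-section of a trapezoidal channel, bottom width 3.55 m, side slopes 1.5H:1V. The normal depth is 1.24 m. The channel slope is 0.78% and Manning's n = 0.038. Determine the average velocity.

V = 2.06 m/s

With bottom width b = 3.55 m and side slope z = 1.5: A = (b + zy)y = (3.55 + 1.5×1.24)×1.24 = 6.708 m²; P = b + 2y√(1+z²) = 3.55 + 2×1.24×1.803 = 8.021 m.
Hydraulic radius R = A/P = 6.708/8.021 = 0.8364 m.
From Manning's equation, V = (1/n) R^(2/3) S^(1/2) = (1/0.038) × 0.8364^(2/3) × 0.0078^(1/2) = 2.06 m/s.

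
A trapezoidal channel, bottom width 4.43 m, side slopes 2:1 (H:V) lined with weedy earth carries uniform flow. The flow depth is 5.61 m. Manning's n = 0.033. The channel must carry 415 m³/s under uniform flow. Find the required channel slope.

With bottom width b = 4.43 m and side slope z = 2: A = (b + zy)y = (4.43 + 2×5.61)×5.61 = 87.8 m²; P = b + 2y√(1+z²) = 4.43 + 2×5.61×2.236 = 29.52 m.
Hydraulic radius R = A/P = 87.8/29.52 = 2.974 m.
From Manning's equation, S = [nQ / (1 A R^(2/3))]² = [0.033 × 415 / (1 × 87.8 × 2.974^(2/3))]² = 0.00569.

S = 0.00569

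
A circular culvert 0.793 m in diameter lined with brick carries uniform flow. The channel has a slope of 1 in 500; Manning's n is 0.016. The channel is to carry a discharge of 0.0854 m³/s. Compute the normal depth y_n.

Manning's equation rearranged: A R^(2/3) = nQ / (1·√S) = 0.016 × 0.0854 / (√0.002) = 0.03055.
Trying y = 0.159 m: A R^(2/3) = 0.01478 — too small.
Trying y = 0.285 m: A R^(2/3) = 0.04641 — too large.
Trying y = 0.229 m: A R^(2/3) = 0.03054 — ≈ 0.03055.

y_n = 0.229 m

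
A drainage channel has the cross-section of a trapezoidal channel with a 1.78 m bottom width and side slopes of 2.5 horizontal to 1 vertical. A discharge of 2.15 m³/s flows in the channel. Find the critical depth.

At critical depth, Q² T / (g A³) = 1, i.e. A³/T = Q²/g = 2.15²/9.81 = 0.4712.
Trying y = 0.482 m: A³/T = 0.7108 — high.
Trying y = 0.295 m: A³/T = 0.1258 — low.
Trying y = 0.43 m: A³/T = 0.4708 — ≈ 0.4712.

y_c = 0.43 m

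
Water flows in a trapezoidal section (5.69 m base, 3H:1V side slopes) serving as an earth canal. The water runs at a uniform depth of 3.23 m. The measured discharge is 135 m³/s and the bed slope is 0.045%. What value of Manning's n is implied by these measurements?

n = 0.012

With bottom width b = 5.69 m and side slope z = 3: A = (b + zy)y = (5.69 + 3×3.23)×3.23 = 49.68 m²; P = b + 2y√(1+z²) = 5.69 + 2×3.23×3.162 = 26.12 m.
Hydraulic radius R = A/P = 49.68/26.12 = 1.902 m.
Rearranging Manning's equation: n = (1/Q) A R^(2/3) S^(1/2) = (1/135) × 49.68 × 1.902^(2/3) × √0.00045 = 0.012.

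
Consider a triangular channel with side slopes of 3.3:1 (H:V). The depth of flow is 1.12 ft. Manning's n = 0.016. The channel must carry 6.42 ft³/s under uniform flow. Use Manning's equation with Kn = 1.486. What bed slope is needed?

For a triangular section with side slope z = 3.3: A = zy² = 3.3×1.12² = 4.14 ft²; P = 2y√(1+z²) = 2×1.12×3.448 = 7.724 ft.
Hydraulic radius R = A/P = 4.14/7.724 = 0.5359 ft.
From Manning's equation, S = [nQ / (1.486 A R^(2/3))]² = [0.016 × 6.42 / (1.486 × 4.14 × 0.5359^(2/3))]² = 0.000641.

S = 0.000641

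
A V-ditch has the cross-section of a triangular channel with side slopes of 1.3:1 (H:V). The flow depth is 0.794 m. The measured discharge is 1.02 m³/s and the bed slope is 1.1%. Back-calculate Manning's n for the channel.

For a triangular section with side slope z = 1.3: A = zy² = 1.3×0.794² = 0.8196 m²; P = 2y√(1+z²) = 2×0.794×1.64 = 2.605 m.
Hydraulic radius R = A/P = 0.8196/2.605 = 0.3147 m.
Rearranging Manning's equation: n = (1/Q) A R^(2/3) S^(1/2) = (1/1.02) × 0.8196 × 0.3147^(2/3) × √0.011 = 0.039.

n = 0.039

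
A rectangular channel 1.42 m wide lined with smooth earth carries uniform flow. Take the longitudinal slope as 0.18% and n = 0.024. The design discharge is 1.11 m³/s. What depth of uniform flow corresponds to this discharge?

Manning's equation rearranged: A R^(2/3) = nQ / (1·√S) = 0.024 × 1.11 / (√0.0018) = 0.6279.
Trying y = 0.937 m: A R^(2/3) = 0.727 — too large.
Trying y = 0.837 m: A R^(2/3) = 0.6281 — close enough.

y_n = 0.837 m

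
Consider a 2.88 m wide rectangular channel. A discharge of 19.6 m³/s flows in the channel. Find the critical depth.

y_c = 1.68 m

For a rectangular channel, critical depth y_c = (q²/g)^(1/3) where q = Q/b = 19.6/2.88 = 6.806 m²/s.
So y_c = (6.806²/9.81)^(1/3) = 1.68 m.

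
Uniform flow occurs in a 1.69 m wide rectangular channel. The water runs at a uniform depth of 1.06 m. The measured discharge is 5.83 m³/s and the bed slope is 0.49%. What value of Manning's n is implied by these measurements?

n = 0.013

Flow area A = b·y = 1.69 × 1.06 = 1.791 m². Wetted perimeter P = b + 2y = 1.69 + 2×1.06 = 3.81 m.
Hydraulic radius R = A/P = 1.791/3.81 = 0.4702 m.
Rearranging Manning's equation: n = (1/Q) A R^(2/3) S^(1/2) = (1/5.83) × 1.791 × 0.4702^(2/3) × √0.0049 = 0.013.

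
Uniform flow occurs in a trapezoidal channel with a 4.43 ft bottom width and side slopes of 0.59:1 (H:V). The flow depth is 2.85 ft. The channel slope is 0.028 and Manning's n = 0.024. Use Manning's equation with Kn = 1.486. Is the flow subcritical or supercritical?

With bottom width b = 4.43 ft and side slope z = 0.59: A = (b + zy)y = (4.43 + 0.59×2.85)×2.85 = 17.42 ft²; P = b + 2y√(1+z²) = 4.43 + 2×2.85×1.161 = 11.05 ft.
Hydraulic radius R = A/P = 17.42/11.05 = 1.577 ft.
V = (1.486/n) R^(2/3) √S = (1.486/0.024) × 1.577^(2/3) × √0.028 = 14.03 ft/s. Hydraulic depth D_h = A/T = 17.42/7.793 = 2.235 ft.
Froude number Fr = V/√(g·D_h) = 14.03/√(32.2×2.235) = 1.65, which is greater than 1, so the flow is supercritical.

supercritical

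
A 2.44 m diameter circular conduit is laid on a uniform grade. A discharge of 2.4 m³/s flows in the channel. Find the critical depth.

y_c = 0.691 m

At critical depth, Q² T / (g A³) = 1, i.e. A³/T = Q²/g = 2.4²/9.81 = 0.5872.
Trying y = 0.49 m: A³/T = 0.1536 — short.
Trying y = 0.781 m: A³/T = 0.9438 — over.
Trying y = 0.691 m: A³/T = 0.5872 — ≈ 0.5872.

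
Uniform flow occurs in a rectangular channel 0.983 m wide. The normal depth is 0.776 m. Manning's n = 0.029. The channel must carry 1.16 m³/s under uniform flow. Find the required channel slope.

Flow area A = b·y = 0.983 × 0.776 = 0.7628 m². Wetted perimeter P = b + 2y = 0.983 + 2×0.776 = 2.535 m.
Hydraulic radius R = A/P = 0.7628/2.535 = 0.3009 m.
From Manning's equation, S = [nQ / (1 A R^(2/3))]² = [0.029 × 1.16 / (1 × 0.7628 × 0.3009^(2/3))]² = 0.00964.

S = 0.00964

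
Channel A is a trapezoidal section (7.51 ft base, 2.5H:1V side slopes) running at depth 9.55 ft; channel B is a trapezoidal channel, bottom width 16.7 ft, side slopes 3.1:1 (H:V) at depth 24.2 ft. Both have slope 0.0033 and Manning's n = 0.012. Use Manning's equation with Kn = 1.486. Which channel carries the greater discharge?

Channel A: With bottom width b = 7.51 ft and side slope z = 2.5: A = (b + zy)y = (7.51 + 2.5×9.55)×9.55 = 299.7 ft²; P = b + 2y√(1+z²) = 7.51 + 2×9.55×2.693 = 58.94 ft. Hydraulic radius R = A/P = 299.7/58.94 = 5.085 ft. Q_A = (1.486/0.012)·299.7·5.085^(2/3)·√0.0033 = 6305 ft³/s.
Channel B: With bottom width b = 16.7 ft and side slope z = 3.1: A = (b + zy)y = (16.7 + 3.1×24.2)×24.2 = 2220 ft²; P = b + 2y√(1+z²) = 16.7 + 2×24.2×3.257 = 174.4 ft. Hydraulic radius R = A/P = 2220/174.4 = 12.73 ft. Q_B = (1.486/0.012)·2220·12.73^(2/3)·√0.0033 = 86090 ft³/s.
Q_A = 6305 ft³/s vs Q_B = 86090 ft³/s, so channel B carries more.

channel B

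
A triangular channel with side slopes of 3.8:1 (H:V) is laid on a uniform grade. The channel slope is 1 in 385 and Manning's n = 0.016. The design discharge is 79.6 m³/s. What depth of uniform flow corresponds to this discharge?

y_n = 2.43 m

Manning's equation rearranged: A R^(2/3) = nQ / (1·√S) = 0.016 × 79.6 / (√0.002597) = 24.99.
Try y = 2.78 m: A R^(2/3) = 35.77 — over.
Try y = 2.43 m: A R^(2/3) = 24.99 — close enough.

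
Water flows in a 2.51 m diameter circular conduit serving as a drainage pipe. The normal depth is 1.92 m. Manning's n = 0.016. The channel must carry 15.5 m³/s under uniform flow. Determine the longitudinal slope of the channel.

For a circular section of diameter D = 2.51 m at depth y = 1.92 m, the central angle is θ = 2 arccos(1 − 2y/D) = 4.259 rad. Then A = (D²/8)(θ − sin θ) = 4.061 m² and P = Dθ/2 = 5.344 m.
Hydraulic radius R = A/P = 4.061/5.344 = 0.7599 m.
From Manning's equation, S = [nQ / (1 A R^(2/3))]² = [0.016 × 15.5 / (1 × 4.061 × 0.7599^(2/3))]² = 0.00538.

S = 0.00538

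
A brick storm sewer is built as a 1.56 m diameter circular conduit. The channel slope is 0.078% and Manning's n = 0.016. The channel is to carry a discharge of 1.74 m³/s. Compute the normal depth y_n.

y_n = 1.25 m

Manning's equation rearranged: A R^(2/3) = nQ / (1·√S) = 0.016 × 1.74 / (√0.00078) = 0.9968.
Trying y = 0.989 m: A R^(2/3) = 0.7444 — too small.
Trying y = 1.36 m: A R^(2/3) = 1.07 — too large.
Trying y = 1.25 m: A R^(2/3) = 0.9988 — ≈ 0.9968.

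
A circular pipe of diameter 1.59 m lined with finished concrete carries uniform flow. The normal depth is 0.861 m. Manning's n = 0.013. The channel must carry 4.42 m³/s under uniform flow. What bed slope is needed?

For a circular section of diameter D = 1.59 m at depth y = 0.861 m, the central angle is θ = 2 arccos(1 − 2y/D) = 3.308 rad. Then A = (D²/8)(θ − sin θ) = 1.098 m² and P = Dθ/2 = 2.63 m.
Hydraulic radius R = A/P = 1.098/2.63 = 0.4174 m.
From Manning's equation, S = [nQ / (1 A R^(2/3))]² = [0.013 × 4.42 / (1 × 1.098 × 0.4174^(2/3))]² = 0.00879.

S = 0.00879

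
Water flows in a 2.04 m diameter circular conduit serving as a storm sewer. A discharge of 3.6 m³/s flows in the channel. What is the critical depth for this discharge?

At critical depth, Q² T / (g A³) = 1, i.e. A³/T = Q²/g = 3.6²/9.81 = 1.321.
At y = 1.07 m: A³/T = 2.569 — over.
At y = 0.899 m: A³/T = 1.32 — close enough.

y_c = 0.899 m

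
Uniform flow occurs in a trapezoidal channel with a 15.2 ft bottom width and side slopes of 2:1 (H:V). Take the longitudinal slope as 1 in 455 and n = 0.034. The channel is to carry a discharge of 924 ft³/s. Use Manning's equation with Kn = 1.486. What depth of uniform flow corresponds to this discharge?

Manning's equation rearranged: A R^(2/3) = nQ / (1.486·√S) = 0.034 × 924 / (1.486 × √0.002198) = 451.
Trying y = 5.31 ft: A R^(2/3) = 317.3 — too small.
Trying y = 7.54 ft: A R^(2/3) = 637.6 — too large.
Trying y = 6.35 ft: A R^(2/3) = 451.1 — close enough.

y_n = 6.35 ft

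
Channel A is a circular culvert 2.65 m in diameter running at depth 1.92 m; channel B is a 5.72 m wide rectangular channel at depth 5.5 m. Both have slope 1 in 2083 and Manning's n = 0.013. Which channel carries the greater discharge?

Channel A: For a circular section of diameter D = 2.65 m at depth y = 1.92 m, the central angle is θ = 2 arccos(1 − 2y/D) = 4.073 rad. Then A = (D²/8)(θ − sin θ) = 4.28 m² and P = Dθ/2 = 5.397 m. Hydraulic radius R = A/P = 4.28/5.397 = 0.793 m. Q_A = (1/0.013)·4.28·0.793^(2/3)·√0.0004801 = 6.18 m³/s.
Channel B: Flow area A = b·y = 5.72 × 5.5 = 31.46 m². Wetted perimeter P = b + 2y = 5.72 + 2×5.5 = 16.72 m. Hydraulic radius R = A/P = 31.46/16.72 = 1.882 m. Q_B = (1/0.013)·31.46·1.882^(2/3)·√0.0004801 = 80.81 m³/s.
Q_A = 6.18 m³/s vs Q_B = 80.81 m³/s, so channel B carries more.

channel B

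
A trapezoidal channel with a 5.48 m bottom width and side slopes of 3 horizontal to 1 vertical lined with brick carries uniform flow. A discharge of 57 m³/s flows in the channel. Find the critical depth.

y_c = 1.65 m

At critical depth, Q² T / (g A³) = 1, i.e. A³/T = Q²/g = 57²/9.81 = 331.2.
Try y = 1.81 m: A³/T = 471.3 — too large.
Try y = 1.47 m: A³/T = 214.9 — too small.
Try y = 1.65 m: A³/T = 331.4 — close enough.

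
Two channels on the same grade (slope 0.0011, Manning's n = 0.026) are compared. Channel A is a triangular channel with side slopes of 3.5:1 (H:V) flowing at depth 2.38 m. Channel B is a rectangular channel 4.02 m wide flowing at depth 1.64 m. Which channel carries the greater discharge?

channel A

Channel A: For a triangular section with side slope z = 3.5: A = zy² = 3.5×2.38² = 19.83 m²; P = 2y√(1+z²) = 2×2.38×3.64 = 17.33 m. Hydraulic radius R = A/P = 19.83/17.33 = 1.144 m. Q_A = (1/0.026)·19.83·1.144^(2/3)·√0.0011 = 27.67 m³/s.
Channel B: Flow area A = b·y = 4.02 × 1.64 = 6.593 m². Wetted perimeter P = b + 2y = 4.02 + 2×1.64 = 7.3 m. Hydraulic radius R = A/P = 6.593/7.3 = 0.9031 m. Q_B = (1/0.026)·6.593·0.9031^(2/3)·√0.0011 = 7.858 m³/s.
Q_A = 27.67 m³/s vs Q_B = 7.858 m³/s, so channel A carries more.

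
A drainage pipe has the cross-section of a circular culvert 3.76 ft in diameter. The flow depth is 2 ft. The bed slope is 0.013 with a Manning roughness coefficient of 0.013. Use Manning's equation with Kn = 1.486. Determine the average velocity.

V = 12.8 ft/s

For a circular section of diameter D = 3.76 ft at depth y = 2 ft, the central angle is θ = 2 arccos(1 − 2y/D) = 3.269 rad. Then A = (D²/8)(θ − sin θ) = 6.003 ft² and P = Dθ/2 = 6.146 ft.
Hydraulic radius R = A/P = 6.003/6.146 = 0.9766 ft.
From Manning's equation, V = (1.486/n) R^(2/3) S^(1/2) = (1.486/0.013) × 0.9766^(2/3) × 0.013^(1/2) = 12.8 ft/s.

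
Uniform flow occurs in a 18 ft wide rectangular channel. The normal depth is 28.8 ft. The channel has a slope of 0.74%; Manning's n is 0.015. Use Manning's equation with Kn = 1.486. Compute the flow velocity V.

Flow area A = b·y = 18 × 28.8 = 518.4 ft². Wetted perimeter P = b + 2y = 18 + 2×28.8 = 75.6 ft.
Hydraulic radius R = A/P = 518.4/75.6 = 6.857 ft.
From Manning's equation, V = (1.486/n) R^(2/3) S^(1/2) = (1.486/0.015) × 6.857^(2/3) × 0.0074^(1/2) = 30.8 ft/s.

V = 30.8 ft/s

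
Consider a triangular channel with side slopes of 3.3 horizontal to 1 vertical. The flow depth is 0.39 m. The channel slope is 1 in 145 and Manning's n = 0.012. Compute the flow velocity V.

For a triangular section with side slope z = 3.3: A = zy² = 3.3×0.39² = 0.5019 m²; P = 2y√(1+z²) = 2×0.39×3.448 = 2.69 m.
Hydraulic radius R = A/P = 0.5019/2.69 = 0.1866 m.
From Manning's equation, V = (1/n) R^(2/3) S^(1/2) = (1/0.012) × 0.1866^(2/3) × 0.006897^(1/2) = 2.26 m/s.

V = 2.26 m/s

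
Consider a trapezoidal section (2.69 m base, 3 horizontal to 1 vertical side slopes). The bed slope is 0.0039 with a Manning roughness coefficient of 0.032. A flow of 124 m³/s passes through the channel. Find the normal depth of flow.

y_n = 3.37 m

Manning's equation rearranged: A R^(2/3) = nQ / (1·√S) = 0.032 × 124 / (√0.0039) = 63.54.
At y = 4.16 m: A R^(2/3) = 106 — high.
At y = 3.37 m: A R^(2/3) = 63.76 — close enough.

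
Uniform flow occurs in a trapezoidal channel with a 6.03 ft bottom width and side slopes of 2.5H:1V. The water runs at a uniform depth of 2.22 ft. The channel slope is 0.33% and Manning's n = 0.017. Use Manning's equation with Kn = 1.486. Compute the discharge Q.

Q = 164 ft³/s

With bottom width b = 6.03 ft and side slope z = 2.5: A = (b + zy)y = (6.03 + 2.5×2.22)×2.22 = 25.71 ft²; P = b + 2y√(1+z²) = 6.03 + 2×2.22×2.693 = 17.99 ft.
Hydraulic radius R = A/P = 25.71/17.99 = 1.429 ft.
Manning's equation: Q = (1.486/n) A R^(2/3) S^(1/2) = (1.486/0.017) × 25.71 × 1.429^(2/3) × 0.0033^(1/2) = 164 ft³/s.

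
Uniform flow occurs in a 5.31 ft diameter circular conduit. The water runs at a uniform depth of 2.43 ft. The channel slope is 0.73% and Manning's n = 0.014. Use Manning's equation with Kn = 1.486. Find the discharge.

Q = 104 ft³/s

For a circular section of diameter D = 5.31 ft at depth y = 2.43 ft, the central angle is θ = 2 arccos(1 − 2y/D) = 2.972 rad. Then A = (D²/8)(θ − sin θ) = 9.879 ft² and P = Dθ/2 = 7.89 ft.
Hydraulic radius R = A/P = 9.879/7.89 = 1.252 ft.
Manning's equation: Q = (1.486/n) A R^(2/3) S^(1/2) = (1.486/0.014) × 9.879 × 1.252^(2/3) × 0.0073^(1/2) = 104 ft³/s.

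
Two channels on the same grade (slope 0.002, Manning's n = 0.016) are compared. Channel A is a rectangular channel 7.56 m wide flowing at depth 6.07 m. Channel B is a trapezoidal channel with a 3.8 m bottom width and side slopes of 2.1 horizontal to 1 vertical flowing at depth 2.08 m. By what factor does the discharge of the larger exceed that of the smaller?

4.07

Channel A: Flow area A = b·y = 7.56 × 6.07 = 45.89 m². Wetted perimeter P = b + 2y = 7.56 + 2×6.07 = 19.7 m. Hydraulic radius R = A/P = 45.89/19.7 = 2.329 m. Q_A = (1/0.016)·45.89·2.329^(2/3)·√0.002 = 225.4 m³/s.
Channel B: With bottom width b = 3.8 m and side slope z = 2.1: A = (b + zy)y = (3.8 + 2.1×2.08)×2.08 = 16.99 m²; P = b + 2y√(1+z²) = 3.8 + 2×2.08×2.326 = 13.48 m. Hydraulic radius R = A/P = 16.99/13.48 = 1.261 m. Q_B = (1/0.016)·16.99·1.261^(2/3)·√0.002 = 55.42 m³/s.
The larger discharge is 225.4 m³/s and the smaller is 55.42 m³/s; the ratio is 4.07.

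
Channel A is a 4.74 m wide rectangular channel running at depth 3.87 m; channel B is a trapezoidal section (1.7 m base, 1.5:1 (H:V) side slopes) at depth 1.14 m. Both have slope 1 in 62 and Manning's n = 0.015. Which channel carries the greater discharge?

channel A

Channel A: Flow area A = b·y = 4.74 × 3.87 = 18.34 m². Wetted perimeter P = b + 2y = 4.74 + 2×3.87 = 12.48 m. Hydraulic radius R = A/P = 18.34/12.48 = 1.47 m. Q_A = (1/0.015)·18.34·1.47^(2/3)·√0.01613 = 200.8 m³/s.
Channel B: With bottom width b = 1.7 m and side slope z = 1.5: A = (b + zy)y = (1.7 + 1.5×1.14)×1.14 = 3.887 m²; P = b + 2y√(1+z²) = 1.7 + 2×1.14×1.803 = 5.81 m. Hydraulic radius R = A/P = 3.887/5.81 = 0.669 m. Q_B = (1/0.015)·3.887·0.669^(2/3)·√0.01613 = 25.18 m³/s.
Q_A = 200.8 m³/s vs Q_B = 25.18 m³/s, so channel A carries more.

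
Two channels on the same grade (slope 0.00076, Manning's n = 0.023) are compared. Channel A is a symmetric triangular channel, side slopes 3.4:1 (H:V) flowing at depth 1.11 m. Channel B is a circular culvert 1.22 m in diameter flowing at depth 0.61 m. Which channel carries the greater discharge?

Channel A: For a triangular section with side slope z = 3.4: A = zy² = 3.4×1.11² = 4.189 m²; P = 2y√(1+z²) = 2×1.11×3.544 = 7.868 m. Hydraulic radius R = A/P = 4.189/7.868 = 0.5324 m. Q_A = (1/0.023)·4.189·0.5324^(2/3)·√0.00076 = 3.299 m³/s.
Channel B: For a circular section of diameter D = 1.22 m at depth y = 0.61 m, the central angle is θ = 2 arccos(1 − 2y/D) = 3.142 rad. Then A = (D²/8)(θ − sin θ) = 0.5845 m² and P = Dθ/2 = 1.916 m. Hydraulic radius R = A/P = 0.5845/1.916 = 0.305 m. Q_B = (1/0.023)·0.5845·0.305^(2/3)·√0.00076 = 0.3174 m³/s.
Q_A = 3.299 m³/s vs Q_B = 0.3174 m³/s, so channel A carries more.

channel A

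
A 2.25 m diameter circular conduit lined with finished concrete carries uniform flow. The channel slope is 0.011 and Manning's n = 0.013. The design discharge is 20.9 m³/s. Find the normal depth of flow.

Manning's equation rearranged: A R^(2/3) = nQ / (1·√S) = 0.013 × 20.9 / (√0.011) = 2.591.
Try y = 2.03 m: A R^(2/3) = 2.89 — over.
Try y = 1.39 m: A R^(2/3) = 1.903 — short.
Try y = 1.76 m: A R^(2/3) = 2.589 — ≈ 2.591.

y_n = 1.76 m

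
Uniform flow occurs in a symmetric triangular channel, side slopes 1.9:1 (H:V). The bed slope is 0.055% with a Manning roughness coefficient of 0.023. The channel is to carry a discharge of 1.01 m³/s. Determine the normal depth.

y_n = 0.96 m

Manning's equation rearranged: A R^(2/3) = nQ / (1·√S) = 0.023 × 1.01 / (√0.00055) = 0.9905.
Trying y = 1.11 m: A R^(2/3) = 1.457 — too large.
Trying y = 0.751 m: A R^(2/3) = 0.5141 — too small.
Trying y = 0.96 m: A R^(2/3) = 0.9894 — ≈ 0.9905.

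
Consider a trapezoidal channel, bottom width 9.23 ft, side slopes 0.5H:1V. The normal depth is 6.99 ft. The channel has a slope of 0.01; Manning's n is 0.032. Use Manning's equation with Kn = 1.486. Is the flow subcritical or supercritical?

subcritical

With bottom width b = 9.23 ft and side slope z = 0.5: A = (b + zy)y = (9.23 + 0.5×6.99)×6.99 = 88.95 ft²; P = b + 2y√(1+z²) = 9.23 + 2×6.99×1.118 = 24.86 ft.
Hydraulic radius R = A/P = 88.95/24.86 = 3.578 ft.
V = (1.486/n) R^(2/3) √S = (1.486/0.032) × 3.578^(2/3) × √0.01 = 10.86 ft/s. Hydraulic depth D_h = A/T = 88.95/16.22 = 5.484 ft.
Froude number Fr = V/√(g·D_h) = 10.86/√(32.2×5.484) = 0.817, which is less than 1, so the flow is subcritical.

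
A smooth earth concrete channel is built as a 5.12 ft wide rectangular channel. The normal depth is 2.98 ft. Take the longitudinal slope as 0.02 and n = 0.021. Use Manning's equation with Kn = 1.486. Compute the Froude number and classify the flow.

Flow area A = b·y = 5.12 × 2.98 = 15.26 ft². Wetted perimeter P = b + 2y = 5.12 + 2×2.98 = 11.08 ft.
Hydraulic radius R = A/P = 15.26/11.08 = 1.377 ft.
V = (1.486/n) R^(2/3) √S = (1.486/0.021) × 1.377^(2/3) × √0.02 = 12.39 ft/s. Hydraulic depth D_h = A/T = 15.26/5.12 = 2.98 ft.
Froude number Fr = V/√(g·D_h) = 12.39/√(32.2×2.98) = 1.26, which is greater than 1, so the flow is supercritical.

supercritical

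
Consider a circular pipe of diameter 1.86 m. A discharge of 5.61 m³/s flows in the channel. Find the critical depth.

y_c = 1.17 m

At critical depth, Q² T / (g A³) = 1, i.e. A³/T = Q²/g = 5.61²/9.81 = 3.208.
At y = 1.46 m: A³/T = 7.837 — too large.
At y = 1.17 m: A³/T = 3.245 — ≈ 3.208.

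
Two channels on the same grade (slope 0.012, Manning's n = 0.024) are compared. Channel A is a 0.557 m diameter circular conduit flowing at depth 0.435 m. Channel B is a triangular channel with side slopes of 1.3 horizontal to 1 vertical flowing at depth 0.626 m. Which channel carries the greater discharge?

Channel A: For a circular section of diameter D = 0.557 m at depth y = 0.435 m, the central angle is θ = 2 arccos(1 − 2y/D) = 4.335 rad. Then A = (D²/8)(θ − sin θ) = 0.2042 m² and P = Dθ/2 = 1.207 m. Hydraulic radius R = A/P = 0.2042/1.207 = 0.1691 m. Q_A = (1/0.024)·0.2042·0.1691^(2/3)·√0.012 = 0.285 m³/s.
Channel B: For a triangular section with side slope z = 1.3: A = zy² = 1.3×0.626² = 0.5094 m²; P = 2y√(1+z²) = 2×0.626×1.64 = 2.053 m. Hydraulic radius R = A/P = 0.5094/2.053 = 0.2481 m. Q_B = (1/0.024)·0.5094·0.2481^(2/3)·√0.012 = 0.9181 m³/s.
Q_A = 0.285 m³/s vs Q_B = 0.9181 m³/s, so channel B carries more.

channel B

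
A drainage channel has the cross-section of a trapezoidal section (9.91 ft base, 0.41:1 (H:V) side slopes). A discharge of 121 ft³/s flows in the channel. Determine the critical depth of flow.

y_c = 1.63 ft

At critical depth, Q² T / (g A³) = 1, i.e. A³/T = Q²/g = 121²/32.2 = 454.7.
Try y = 1.37 ft: A³/T = 267.6 — too small.
Try y = 1.98 ft: A³/T = 829.5 — too large.
Try y = 1.63 ft: A³/T = 455.8 — close enough.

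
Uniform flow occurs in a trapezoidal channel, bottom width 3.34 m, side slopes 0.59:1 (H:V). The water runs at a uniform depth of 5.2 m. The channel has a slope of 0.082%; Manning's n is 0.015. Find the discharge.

With bottom width b = 3.34 m and side slope z = 0.59: A = (b + zy)y = (3.34 + 0.59×5.2)×5.2 = 33.32 m²; P = b + 2y√(1+z²) = 3.34 + 2×5.2×1.161 = 15.42 m.
Hydraulic radius R = A/P = 33.32/15.42 = 2.162 m.
Manning's equation: Q = (1/n) A R^(2/3) S^(1/2) = (1/0.015) × 33.32 × 2.162^(2/3) × 0.00082^(1/2) = 106 m³/s.

Q = 106 m³/s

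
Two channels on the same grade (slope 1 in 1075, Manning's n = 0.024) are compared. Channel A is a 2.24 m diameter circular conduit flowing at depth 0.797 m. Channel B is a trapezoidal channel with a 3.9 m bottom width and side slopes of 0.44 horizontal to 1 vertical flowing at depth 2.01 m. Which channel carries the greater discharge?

channel B

Channel A: For a circular section of diameter D = 2.24 m at depth y = 0.797 m, the central angle is θ = 2 arccos(1 − 2y/D) = 2.556 rad. Then A = (D²/8)(θ − sin θ) = 1.257 m² and P = Dθ/2 = 2.863 m. Hydraulic radius R = A/P = 1.257/2.863 = 0.439 m. Q_A = (1/0.024)·1.257·0.439^(2/3)·√0.0009302 = 0.9228 m³/s.
Channel B: With bottom width b = 3.9 m and side slope z = 0.44: A = (b + zy)y = (3.9 + 0.44×2.01)×2.01 = 9.617 m²; P = b + 2y√(1+z²) = 3.9 + 2×2.01×1.093 = 8.292 m. Hydraulic radius R = A/P = 9.617/8.292 = 1.16 m. Q_B = (1/0.024)·9.617·1.16^(2/3)·√0.0009302 = 13.49 m³/s.
Q_A = 0.9228 m³/s vs Q_B = 13.49 m³/s, so channel B carries more.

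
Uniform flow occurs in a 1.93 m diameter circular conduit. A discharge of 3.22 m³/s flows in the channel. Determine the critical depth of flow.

y_c = 0.863 m

At critical depth, Q² T / (g A³) = 1, i.e. A³/T = Q²/g = 3.22²/9.81 = 1.057.
Try y = 0.955 m: A³/T = 1.558 — over.
Try y = 0.599 m: A³/T = 0.2594 — short.
Try y = 0.863 m: A³/T = 1.058 — ≈ 1.057.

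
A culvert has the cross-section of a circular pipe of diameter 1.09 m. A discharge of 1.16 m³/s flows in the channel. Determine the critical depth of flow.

y_c = 0.603 m

At critical depth, Q² T / (g A³) = 1, i.e. A³/T = Q²/g = 1.16²/9.81 = 0.1372.
Trying y = 0.67 m: A³/T = 0.2052 — over.
Trying y = 0.53 m: A³/T = 0.08375 — short.
Trying y = 0.603 m: A³/T = 0.1371 — matches.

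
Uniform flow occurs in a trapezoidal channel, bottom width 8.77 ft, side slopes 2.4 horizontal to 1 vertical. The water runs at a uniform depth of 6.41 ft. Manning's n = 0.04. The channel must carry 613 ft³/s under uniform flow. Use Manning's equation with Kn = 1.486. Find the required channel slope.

With bottom width b = 8.77 ft and side slope z = 2.4: A = (b + zy)y = (8.77 + 2.4×6.41)×6.41 = 154.8 ft²; P = b + 2y√(1+z²) = 8.77 + 2×6.41×2.6 = 42.1 ft.
Hydraulic radius R = A/P = 154.8/42.1 = 3.677 ft.
From Manning's equation, S = [nQ / (1.486 A R^(2/3))]² = [0.04 × 613 / (1.486 × 154.8 × 3.677^(2/3))]² = 0.002.

S = 0.002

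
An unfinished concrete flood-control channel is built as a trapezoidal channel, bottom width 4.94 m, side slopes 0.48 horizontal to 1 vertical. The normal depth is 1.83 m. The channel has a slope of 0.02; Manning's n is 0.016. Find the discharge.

Q = 105 m³/s

With bottom width b = 4.94 m and side slope z = 0.48: A = (b + zy)y = (4.94 + 0.48×1.83)×1.83 = 10.65 m²; P = b + 2y√(1+z²) = 4.94 + 2×1.83×1.109 = 9 m.
Hydraulic radius R = A/P = 10.65/9 = 1.183 m.
Manning's equation: Q = (1/n) A R^(2/3) S^(1/2) = (1/0.016) × 10.65 × 1.183^(2/3) × 0.02^(1/2) = 105 m³/s.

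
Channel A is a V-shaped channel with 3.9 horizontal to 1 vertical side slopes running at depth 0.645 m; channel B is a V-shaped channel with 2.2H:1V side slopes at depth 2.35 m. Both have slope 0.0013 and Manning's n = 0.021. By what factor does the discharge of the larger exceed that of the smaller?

17

Channel A: For a triangular section with side slope z = 3.9: A = zy² = 3.9×0.645² = 1.622 m²; P = 2y√(1+z²) = 2×0.645×4.026 = 5.194 m. Hydraulic radius R = A/P = 1.622/5.194 = 0.3124 m. Q_A = (1/0.021)·1.622·0.3124^(2/3)·√0.0013 = 1.283 m³/s.
Channel B: For a triangular section with side slope z = 2.2: A = zy² = 2.2×2.35² = 12.15 m²; P = 2y√(1+z²) = 2×2.35×2.417 = 11.36 m. Hydraulic radius R = A/P = 12.15/11.36 = 1.07 m. Q_B = (1/0.021)·12.15·1.07^(2/3)·√0.0013 = 21.82 m³/s.
The larger discharge is 21.82 m³/s and the smaller is 1.283 m³/s; the ratio is 17.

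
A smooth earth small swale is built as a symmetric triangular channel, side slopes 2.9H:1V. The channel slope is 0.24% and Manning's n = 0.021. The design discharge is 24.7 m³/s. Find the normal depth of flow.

y_n = 1.96 m

Manning's equation rearranged: A R^(2/3) = nQ / (1·√S) = 0.021 × 24.7 / (√0.0024) = 10.59.
At y = 2.48 m: A R^(2/3) = 19.83 — high.
At y = 1.61 m: A R^(2/3) = 6.266 — low.
At y = 1.96 m: A R^(2/3) = 10.59 — close enough.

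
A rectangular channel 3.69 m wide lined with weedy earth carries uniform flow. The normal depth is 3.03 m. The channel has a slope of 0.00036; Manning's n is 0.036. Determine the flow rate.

Flow area A = b·y = 3.69 × 3.03 = 11.18 m². Wetted perimeter P = b + 2y = 3.69 + 2×3.03 = 9.75 m.
Hydraulic radius R = A/P = 11.18/9.75 = 1.147 m.
Manning's equation: Q = (1/n) A R^(2/3) S^(1/2) = (1/0.036) × 11.18 × 1.147^(2/3) × 0.00036^(1/2) = 6.46 m³/s.

Q = 6.46 m³/s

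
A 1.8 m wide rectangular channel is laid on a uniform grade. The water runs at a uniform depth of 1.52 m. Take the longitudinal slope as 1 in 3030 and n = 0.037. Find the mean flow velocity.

Flow area A = b·y = 1.8 × 1.52 = 2.736 m². Wetted perimeter P = b + 2y = 1.8 + 2×1.52 = 4.84 m.
Hydraulic radius R = A/P = 2.736/4.84 = 0.5653 m.
From Manning's equation, V = (1/n) R^(2/3) S^(1/2) = (1/0.037) × 0.5653^(2/3) × 0.00033^(1/2) = 0.336 m/s.

V = 0.336 m/s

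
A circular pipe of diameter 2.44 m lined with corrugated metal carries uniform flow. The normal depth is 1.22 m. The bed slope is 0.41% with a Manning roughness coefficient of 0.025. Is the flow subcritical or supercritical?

For a circular section of diameter D = 2.44 m at depth y = 1.22 m, the central angle is θ = 2 arccos(1 − 2y/D) = 3.142 rad. Then A = (D²/8)(θ − sin θ) = 2.338 m² and P = Dθ/2 = 3.833 m.
Hydraulic radius R = A/P = 2.338/3.833 = 0.61 m.
V = (1/n) R^(2/3) √S = (1/0.025) × 0.61^(2/3) × √0.0041 = 1.842 m/s. Hydraulic depth D_h = A/T = 2.338/2.44 = 0.9582 m.
Froude number Fr = V/√(g·D_h) = 1.842/√(9.81×0.9582) = 0.601, which is less than 1, so the flow is subcritical.

subcritical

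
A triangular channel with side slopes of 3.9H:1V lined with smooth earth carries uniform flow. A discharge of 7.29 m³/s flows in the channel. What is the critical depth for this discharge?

At critical depth, Q² T / (g A³) = 1, i.e. A³/T = Q²/g = 7.29²/9.81 = 5.417.
At y = 1.09 m: A³/T = 11.7 — too large.
At y = 0.934 m: A³/T = 5.405 — ≈ 5.417.

y_c = 0.934 m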